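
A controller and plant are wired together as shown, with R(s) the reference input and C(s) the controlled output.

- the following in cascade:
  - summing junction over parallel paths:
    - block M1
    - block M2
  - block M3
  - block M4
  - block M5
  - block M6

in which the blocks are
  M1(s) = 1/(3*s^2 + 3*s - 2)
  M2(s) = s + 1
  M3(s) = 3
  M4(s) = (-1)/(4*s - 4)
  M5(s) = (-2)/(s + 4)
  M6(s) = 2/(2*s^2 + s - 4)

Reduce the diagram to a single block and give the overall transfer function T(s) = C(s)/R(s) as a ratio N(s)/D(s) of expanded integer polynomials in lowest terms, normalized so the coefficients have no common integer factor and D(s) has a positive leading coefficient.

Reducing step by step:

Step 1. parallel reduction of M1, M2: (3*s^3 + 6*s^2 + s - 1)/(3*s^2 + 3*s - 2)
Step 2. multiply (M1+M2), M3, M4, M5, M6 (series), giving the overall T(s)

Answer: (9*s^3 + 18*s^2 + 3*s - 3)/(6*s^6 + 27*s^5 - 10*s^4 - 89*s^3 + 18*s^2 + 80*s - 32)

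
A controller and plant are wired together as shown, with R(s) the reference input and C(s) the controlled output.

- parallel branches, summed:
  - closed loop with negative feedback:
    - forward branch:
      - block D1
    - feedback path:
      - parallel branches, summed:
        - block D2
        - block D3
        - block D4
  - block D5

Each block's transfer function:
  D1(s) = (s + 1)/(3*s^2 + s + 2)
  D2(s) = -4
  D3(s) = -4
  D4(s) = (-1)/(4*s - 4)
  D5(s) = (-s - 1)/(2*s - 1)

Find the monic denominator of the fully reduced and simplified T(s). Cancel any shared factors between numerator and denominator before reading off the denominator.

(1) add D2, D3, D4 (parallel): (31 - 32*s)/(4*s - 4)
(2) reduce the feedback loop with forward D1 and return (D2+D3+D4): (4*s^2 - 4)/(12*s^3 - 40*s^2 + 3*s + 23)
(3) combine [D1/(1+D1*(D2+D3+D4))], D5 in parallel: (-12*s^4 + 36*s^3 + 33*s^2 - 34*s - 19)/(24*s^4 - 92*s^3 + 46*s^2 + 43*s - 23)
That last expression is T(s), already simplified. Scaling its denominator by 1/24 (the reciprocal of the leading coefficient) yields the monic denominator.

Answer: s^4 - 23*s^3/6 + 23*s^2/12 + 43*s/24 - 23/24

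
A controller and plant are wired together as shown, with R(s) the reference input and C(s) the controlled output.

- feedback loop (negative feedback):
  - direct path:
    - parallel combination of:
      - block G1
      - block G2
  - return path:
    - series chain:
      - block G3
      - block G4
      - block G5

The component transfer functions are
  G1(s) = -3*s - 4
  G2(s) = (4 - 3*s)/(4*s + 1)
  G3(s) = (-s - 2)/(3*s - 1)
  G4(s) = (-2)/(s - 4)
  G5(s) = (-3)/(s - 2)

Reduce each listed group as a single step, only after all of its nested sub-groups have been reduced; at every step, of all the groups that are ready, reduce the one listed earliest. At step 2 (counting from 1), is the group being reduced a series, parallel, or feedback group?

Step 1 - parallel reduction of G1, G2
Step 2 - multiply G3, G4, G5 (series)
Step 3 - close the feedback loop around (G1+G2), (G3*G4*G5)
Step 2 collapses a series group.

Answer: series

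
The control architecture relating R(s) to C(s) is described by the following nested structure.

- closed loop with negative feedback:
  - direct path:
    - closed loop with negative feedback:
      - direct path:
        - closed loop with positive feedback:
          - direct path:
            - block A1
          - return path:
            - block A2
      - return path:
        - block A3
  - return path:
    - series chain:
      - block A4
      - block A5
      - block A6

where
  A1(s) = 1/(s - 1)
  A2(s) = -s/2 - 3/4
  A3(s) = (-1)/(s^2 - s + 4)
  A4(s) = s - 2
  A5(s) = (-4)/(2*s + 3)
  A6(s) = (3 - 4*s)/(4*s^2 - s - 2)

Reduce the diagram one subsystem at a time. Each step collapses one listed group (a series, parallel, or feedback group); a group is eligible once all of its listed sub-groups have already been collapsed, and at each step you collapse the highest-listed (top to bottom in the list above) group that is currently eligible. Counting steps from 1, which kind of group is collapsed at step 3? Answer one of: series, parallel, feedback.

Answer: series

Working:
Step 1. apply the feedback formula to A1, A2
Step 2. reduce the feedback loop with forward [A1/(1-A1*A2)] and return A3
Step 3. reduce the series chain A4, A5, A6
Step 4. reduce the feedback loop with forward [[A1/(1-A1*A2)]/(1+[A1/(1-A1*A2)]*A3)] and return (A4*A5*A6)
The group at step 3 is a series group.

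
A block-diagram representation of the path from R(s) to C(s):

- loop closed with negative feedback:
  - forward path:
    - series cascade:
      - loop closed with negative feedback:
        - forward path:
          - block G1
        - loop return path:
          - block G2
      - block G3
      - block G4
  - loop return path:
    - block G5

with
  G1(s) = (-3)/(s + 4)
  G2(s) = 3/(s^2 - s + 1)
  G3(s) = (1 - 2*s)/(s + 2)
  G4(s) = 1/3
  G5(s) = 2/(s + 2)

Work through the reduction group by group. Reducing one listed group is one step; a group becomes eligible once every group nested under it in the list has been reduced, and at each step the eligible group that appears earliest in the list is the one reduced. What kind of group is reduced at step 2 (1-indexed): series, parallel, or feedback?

The answer is series.

Reasoning:
Step 1. close the feedback loop around G1, G2
Step 2. series reduction of [G1/(1+G1*G2)], G3, G4
Step 3. collapse the loop (([G1/(1+G1*G2)]*G3*G4) forward, G5 return)
The group at step 2 is a series group.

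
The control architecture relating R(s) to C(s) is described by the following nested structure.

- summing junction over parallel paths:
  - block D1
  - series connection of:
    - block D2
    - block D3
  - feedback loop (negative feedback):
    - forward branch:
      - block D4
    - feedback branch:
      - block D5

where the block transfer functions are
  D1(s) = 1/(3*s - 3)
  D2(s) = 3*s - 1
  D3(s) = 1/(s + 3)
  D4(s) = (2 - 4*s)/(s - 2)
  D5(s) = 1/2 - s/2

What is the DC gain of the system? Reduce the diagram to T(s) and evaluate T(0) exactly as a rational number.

[1] series reduction of D2, D3 = (3*s - 1)/(s + 3)
[2] collapse the loop (D4 forward, D5 return) = (2 - 4*s)/(2*s^2 - 2*s - 1)
[3] parallel reduction of D1, (D2*D3), [D4/(1+D4*D5)] = (18*s^4 - 52*s^3 + 7*s^2 + 47*s - 24)/(6*s^4 + 6*s^3 - 33*s^2 + 12*s + 9)
Step 3 gives the overall T(s). Then T(0) = -24/9 = -8/3.

Hence the answer: -8/3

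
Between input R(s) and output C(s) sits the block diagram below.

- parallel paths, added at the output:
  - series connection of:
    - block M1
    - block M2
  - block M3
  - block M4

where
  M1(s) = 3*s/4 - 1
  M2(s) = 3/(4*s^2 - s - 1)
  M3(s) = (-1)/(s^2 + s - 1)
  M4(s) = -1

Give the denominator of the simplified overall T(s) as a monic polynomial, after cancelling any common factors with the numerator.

Answer: s^4 + 3*s^3/4 - 3*s^2/2 + 1/4

Working:
Step 1: series reduction of M1, M2 = (9*s - 12)/(16*s^2 - 4*s - 4)
Step 2: parallel reduction of (M1*M2), M3, M4 = (-16*s^4 - 3*s^3 + 5*s^2 - 17*s + 12)/(16*s^4 + 12*s^3 - 24*s^2 + 4)
Step 2 gives the fully reduced T(s), with no common factor left to cancel. The denominator's leading coefficient is 16, so divide each of its coefficients by 16 to get the monic form.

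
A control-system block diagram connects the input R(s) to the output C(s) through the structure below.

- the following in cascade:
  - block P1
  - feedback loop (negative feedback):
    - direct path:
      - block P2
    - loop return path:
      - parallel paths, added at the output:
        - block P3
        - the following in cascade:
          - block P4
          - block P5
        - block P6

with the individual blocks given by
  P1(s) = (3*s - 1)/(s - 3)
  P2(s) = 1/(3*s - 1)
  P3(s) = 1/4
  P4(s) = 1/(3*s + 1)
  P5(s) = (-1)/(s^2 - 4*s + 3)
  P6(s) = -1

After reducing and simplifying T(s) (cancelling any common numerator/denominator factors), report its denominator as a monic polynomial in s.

Reducing step by step:

[1] cascade P4, P5: (-1)/(3*s^3 - 11*s^2 + 5*s + 3)
[2] add P3, (P4*P5), P6 (parallel): (-9*s^3 + 33*s^2 - 15*s - 13)/(12*s^3 - 44*s^2 + 20*s + 12)
[3] collapse the loop (P2 forward, (P3+(P4*P5)+P6) return): (12*s^3 - 44*s^2 + 20*s + 12)/(36*s^4 - 153*s^3 + 137*s^2 + s - 25)
[4] multiply P1, [P2/(1+P2*(P3+(P4*P5)+P6))] (series): (36*s^3 - 36*s^2 - 4*s + 4)/(36*s^4 - 153*s^3 + 137*s^2 + s - 25)
Step 4 gives the fully reduced T(s), with no common factor left to cancel. The denominator's leading coefficient is 36, so divide each of its coefficients by 36 to get the monic form.

Answer: s^4 - 17*s^3/4 + 137*s^2/36 + s/36 - 25/36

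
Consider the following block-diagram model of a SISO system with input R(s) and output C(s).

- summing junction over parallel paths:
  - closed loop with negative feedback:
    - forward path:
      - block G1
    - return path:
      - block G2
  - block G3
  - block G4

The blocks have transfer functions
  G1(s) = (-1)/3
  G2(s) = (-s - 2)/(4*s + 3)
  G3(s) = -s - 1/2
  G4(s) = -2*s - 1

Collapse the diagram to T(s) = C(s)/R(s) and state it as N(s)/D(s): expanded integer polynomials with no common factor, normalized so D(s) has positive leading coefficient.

(1) collapse the loop (G1 forward, G2 return) -> (-4*s - 3)/(13*s + 11)
(2) sum the parallel branches [G1/(1+G1*G2)], G3, G4: this yields T(s), and no further normalization is needed

Therefore the answer is (-78*s^2 - 113*s - 39)/(26*s + 22).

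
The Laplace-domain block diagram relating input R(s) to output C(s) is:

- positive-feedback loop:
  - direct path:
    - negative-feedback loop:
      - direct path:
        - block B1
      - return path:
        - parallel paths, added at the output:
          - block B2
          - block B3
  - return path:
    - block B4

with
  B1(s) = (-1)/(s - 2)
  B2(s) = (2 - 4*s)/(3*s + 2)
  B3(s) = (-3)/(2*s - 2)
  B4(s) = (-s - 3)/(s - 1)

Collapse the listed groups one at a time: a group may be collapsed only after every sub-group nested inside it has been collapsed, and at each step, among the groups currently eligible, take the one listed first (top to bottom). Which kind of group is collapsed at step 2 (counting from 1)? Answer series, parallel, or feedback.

The answer is feedback.

Reasoning:
[1] reduce the parallel group B2, B3
[2] reduce the feedback loop with forward B1 and return (B2+B3)
[3] apply the feedback formula to [B1/(1+B1*(B2+B3))], B4
So the answer for step 2 is feedback.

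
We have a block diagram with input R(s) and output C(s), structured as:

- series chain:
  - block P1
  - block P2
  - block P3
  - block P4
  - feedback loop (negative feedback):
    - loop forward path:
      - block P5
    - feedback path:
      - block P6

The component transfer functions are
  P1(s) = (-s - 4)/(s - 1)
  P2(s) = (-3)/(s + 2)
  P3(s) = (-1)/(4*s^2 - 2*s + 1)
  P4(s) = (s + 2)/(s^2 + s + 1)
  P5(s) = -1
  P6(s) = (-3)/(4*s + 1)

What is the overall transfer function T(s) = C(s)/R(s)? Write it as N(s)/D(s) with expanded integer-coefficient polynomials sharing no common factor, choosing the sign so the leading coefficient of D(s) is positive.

Reducing step by step:

[1] feedback reduction of P5, P6, giving (-4*s - 1)/(4*s + 4)
[2] cascade P1, P2, P3, P4, [P5/(1+P5*P6)] - this is the overall T(s), already in the required normalized form

Answer: (12*s^2 + 51*s + 12)/(16*s^6 + 8*s^5 - 4*s^4 - 12*s^3 - 8*s^2 + 4*s - 4)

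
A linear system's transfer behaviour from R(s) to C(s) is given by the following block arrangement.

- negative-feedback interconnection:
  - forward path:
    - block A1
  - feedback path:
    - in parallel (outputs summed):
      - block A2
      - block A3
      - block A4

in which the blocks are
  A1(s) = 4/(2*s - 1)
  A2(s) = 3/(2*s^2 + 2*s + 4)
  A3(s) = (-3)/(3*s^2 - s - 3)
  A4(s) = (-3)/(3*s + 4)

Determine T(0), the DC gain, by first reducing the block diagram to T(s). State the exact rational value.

1. add A2, A3, A4 (parallel) = (-18*s^4 - 3*s^3 - 27*s^2 - 69*s - 48)/(18*s^5 + 36*s^4 + 28*s^3 - 14*s^2 - 76*s - 48)
2. feedback reduction of A1, (A2+A3+A4) = (36*s^5 + 72*s^4 + 56*s^3 - 28*s^2 - 152*s - 96)/(18*s^6 + 27*s^5 - 26*s^4 - 34*s^3 - 123*s^2 - 148*s - 72)
The step-2 result is T(s). Setting s = 0: T(0) = -96/(-72) = 4/3.

Answer: 4/3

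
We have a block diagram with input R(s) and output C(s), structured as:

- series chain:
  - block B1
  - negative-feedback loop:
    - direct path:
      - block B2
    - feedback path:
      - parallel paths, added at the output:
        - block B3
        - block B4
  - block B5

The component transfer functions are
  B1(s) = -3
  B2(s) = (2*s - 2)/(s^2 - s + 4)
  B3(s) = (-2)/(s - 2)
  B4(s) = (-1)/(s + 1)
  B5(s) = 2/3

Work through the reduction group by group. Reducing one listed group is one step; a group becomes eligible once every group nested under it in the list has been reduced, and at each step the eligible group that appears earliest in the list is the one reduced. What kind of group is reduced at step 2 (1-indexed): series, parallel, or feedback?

Answer: feedback

Working:
Step 1. combine B3, B4 in parallel
Step 2. feedback reduction of B2, (B3+B4)
Step 3. reduce the series chain B1, [B2/(1+B2*(B3+B4))], B5
So the answer for step 2 is feedback.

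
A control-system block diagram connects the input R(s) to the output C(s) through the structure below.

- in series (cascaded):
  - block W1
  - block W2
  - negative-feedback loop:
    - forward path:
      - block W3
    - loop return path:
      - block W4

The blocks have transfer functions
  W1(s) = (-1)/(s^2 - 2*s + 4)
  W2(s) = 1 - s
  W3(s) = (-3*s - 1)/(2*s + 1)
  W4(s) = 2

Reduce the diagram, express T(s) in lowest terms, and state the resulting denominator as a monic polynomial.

Step 1: apply the feedback formula to W3, W4 gives (3*s + 1)/(4*s + 1)
Step 2: multiply W1, W2, [W3/(1+W3*W4)] (series) gives (3*s^2 - 2*s - 1)/(4*s^3 - 7*s^2 + 14*s + 4)
Step 2 gives the fully reduced T(s), with no common factor left to cancel. The denominator's leading coefficient is 4, so divide each of its coefficients by 4 to get the monic form.

Hence the answer: s^3 - 7*s^2/4 + 7*s/2 + 1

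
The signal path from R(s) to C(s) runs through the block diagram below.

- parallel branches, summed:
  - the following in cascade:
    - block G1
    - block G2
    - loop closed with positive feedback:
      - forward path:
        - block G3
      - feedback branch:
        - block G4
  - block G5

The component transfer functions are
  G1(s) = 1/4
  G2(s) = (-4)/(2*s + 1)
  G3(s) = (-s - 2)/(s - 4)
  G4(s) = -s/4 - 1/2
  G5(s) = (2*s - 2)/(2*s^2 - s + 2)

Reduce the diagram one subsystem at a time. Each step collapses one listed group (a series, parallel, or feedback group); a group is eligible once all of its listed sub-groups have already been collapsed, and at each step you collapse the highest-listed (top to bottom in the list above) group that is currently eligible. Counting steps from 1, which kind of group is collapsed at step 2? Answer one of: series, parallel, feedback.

Answer: series

Working:
Step 1. close the feedback loop around G3, G4
Step 2. series reduction of G1, G2, [G3/(1-G3*G4)]
Step 3. combine (G1*G2*[G3/(1-G3*G4)]), G5 in parallel
Step 2: series.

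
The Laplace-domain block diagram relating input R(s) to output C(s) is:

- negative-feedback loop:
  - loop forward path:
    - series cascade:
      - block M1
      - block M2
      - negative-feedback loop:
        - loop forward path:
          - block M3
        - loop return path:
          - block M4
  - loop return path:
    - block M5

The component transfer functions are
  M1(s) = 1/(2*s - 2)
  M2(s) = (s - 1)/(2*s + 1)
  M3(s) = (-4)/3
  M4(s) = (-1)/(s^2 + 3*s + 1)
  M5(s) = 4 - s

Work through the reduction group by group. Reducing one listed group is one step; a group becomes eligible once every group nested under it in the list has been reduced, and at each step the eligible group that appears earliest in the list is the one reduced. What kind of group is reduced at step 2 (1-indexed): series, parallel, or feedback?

Step 1: close the feedback loop around M3, M4
Step 2: combine M1, M2, [M3/(1+M3*M4)] in series
Step 3: collapse the loop ((M1*M2*[M3/(1+M3*M4)]) forward, M5 return)
At step 2 the group reduced is series.

Final answer: series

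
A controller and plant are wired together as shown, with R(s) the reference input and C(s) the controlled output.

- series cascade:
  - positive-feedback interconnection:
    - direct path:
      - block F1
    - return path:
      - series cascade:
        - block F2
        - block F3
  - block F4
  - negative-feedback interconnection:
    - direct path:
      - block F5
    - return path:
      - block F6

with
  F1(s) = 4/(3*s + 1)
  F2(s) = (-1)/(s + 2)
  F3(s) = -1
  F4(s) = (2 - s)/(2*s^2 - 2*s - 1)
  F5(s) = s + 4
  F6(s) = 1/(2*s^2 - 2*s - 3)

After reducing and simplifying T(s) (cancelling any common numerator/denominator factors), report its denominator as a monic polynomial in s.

First reduce the diagram to T(s).

1. combine F2, F3 in series, giving 1/(s + 2)
2. reduce the feedback loop with forward F1 and return (F2*F3), giving (4*s + 8)/(3*s^2 + 7*s - 2)
3. feedback reduction of F5, F6, giving (2*s^3 + 6*s^2 - 11*s - 12)/(2*s^2 - s + 1)
4. reduce the series chain [F1/(1-F1*(F2*F3))], F4, [F5/(1+F5*F6)], giving (-8*s^5 - 24*s^4 + 76*s^3 + 144*s^2 - 176*s - 192)/(12*s^6 + 10*s^5 - 44*s^4 + 23*s^3 - 14*s^2 - 5*s + 2)
T(s) is the step-4 result (common factors already cancelled). Leading coefficient of the denominator: 12. Divide through by 12 for the monic polynomial.

Answer: s^6 + 5*s^5/6 - 11*s^4/3 + 23*s^3/12 - 7*s^2/6 - 5*s/12 + 1/6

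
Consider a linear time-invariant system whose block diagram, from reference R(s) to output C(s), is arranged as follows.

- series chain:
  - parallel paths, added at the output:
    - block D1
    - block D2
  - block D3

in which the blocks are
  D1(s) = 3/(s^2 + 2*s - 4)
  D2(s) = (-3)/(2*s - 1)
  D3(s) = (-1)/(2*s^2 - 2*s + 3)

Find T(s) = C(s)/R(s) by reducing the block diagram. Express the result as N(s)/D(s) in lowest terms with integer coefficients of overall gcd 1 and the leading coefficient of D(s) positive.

[1] sum the parallel branches D1, D2: (9 - 3*s^2)/(2*s^3 + 3*s^2 - 10*s + 4)
[2] reduce the series chain (D1+D2), D3 - this is the overall T(s), already in the required normalized form

Answer: (3*s^2 - 9)/(4*s^5 + 2*s^4 - 20*s^3 + 37*s^2 - 38*s + 12)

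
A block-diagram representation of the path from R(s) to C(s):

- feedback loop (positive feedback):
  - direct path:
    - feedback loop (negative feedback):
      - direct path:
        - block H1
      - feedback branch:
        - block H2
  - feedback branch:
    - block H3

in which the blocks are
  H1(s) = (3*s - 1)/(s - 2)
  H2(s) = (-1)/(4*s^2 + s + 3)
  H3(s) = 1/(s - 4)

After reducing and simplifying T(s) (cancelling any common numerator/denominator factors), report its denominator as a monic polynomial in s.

Reducing step by step:

1. close the feedback loop around H1, H2; result (12*s^3 - s^2 + 8*s - 3)/(4*s^3 - 7*s^2 - 2*s - 5)
2. close the feedback loop around [H1/(1+H1*H2)], H3; result (12*s^4 - 49*s^3 + 12*s^2 - 35*s + 12)/(4*s^4 - 35*s^3 + 27*s^2 - 5*s + 23)
No further cancellation is possible in the step-2 result, so that is T(s). Its denominator becomes monic after dividing by the leading coefficient 4.

Answer: s^4 - 35*s^3/4 + 27*s^2/4 - 5*s/4 + 23/4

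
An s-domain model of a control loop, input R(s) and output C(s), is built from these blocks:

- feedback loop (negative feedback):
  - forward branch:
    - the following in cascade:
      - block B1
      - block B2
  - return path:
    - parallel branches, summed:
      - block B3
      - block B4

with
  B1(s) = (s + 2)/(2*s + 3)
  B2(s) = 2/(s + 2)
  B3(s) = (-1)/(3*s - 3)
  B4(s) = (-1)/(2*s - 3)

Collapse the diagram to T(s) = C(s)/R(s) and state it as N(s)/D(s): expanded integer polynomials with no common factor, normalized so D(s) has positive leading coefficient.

Answer: (12*s^2 - 30*s + 18)/(12*s^3 - 12*s^2 - 37*s + 39)

Working:
Step 1: cascade B1, B2 gives 2/(2*s + 3)
Step 2: combine B3, B4 in parallel gives (6 - 5*s)/(6*s^2 - 15*s + 9)
Step 3: collapse the loop ((B1*B2) forward, (B3+B4) return): this yields T(s), and no further normalization is needed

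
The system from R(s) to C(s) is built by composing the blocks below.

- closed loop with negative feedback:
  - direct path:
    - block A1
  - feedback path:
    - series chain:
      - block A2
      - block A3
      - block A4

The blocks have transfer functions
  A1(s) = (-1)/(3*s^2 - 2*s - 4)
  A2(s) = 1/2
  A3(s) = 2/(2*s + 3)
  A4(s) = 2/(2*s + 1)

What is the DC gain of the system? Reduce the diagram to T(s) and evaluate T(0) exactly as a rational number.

Step 1: reduce the series chain A2, A3, A4 = 2/(4*s^2 + 8*s + 3)
Step 2: feedback reduction of A1, (A2*A3*A4) = (-4*s^2 - 8*s - 3)/(12*s^4 + 16*s^3 - 23*s^2 - 38*s - 14)
DC gain: substitute s = 0 into T(s) from step 2: T(0) = -3/(-14) = 3/14.

Final answer: 3/14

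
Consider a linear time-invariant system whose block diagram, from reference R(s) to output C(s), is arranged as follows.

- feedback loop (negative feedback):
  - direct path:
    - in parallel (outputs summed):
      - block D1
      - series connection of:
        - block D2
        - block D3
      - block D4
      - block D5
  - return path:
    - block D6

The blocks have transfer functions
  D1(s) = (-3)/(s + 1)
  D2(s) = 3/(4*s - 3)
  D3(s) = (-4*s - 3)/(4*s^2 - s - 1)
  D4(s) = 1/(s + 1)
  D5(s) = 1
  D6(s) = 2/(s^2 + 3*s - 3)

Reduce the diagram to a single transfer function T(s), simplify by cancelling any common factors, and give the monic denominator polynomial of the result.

Reducing step by step:

Step 1. reduce the series chain D2, D3 = (-12*s - 9)/(16*s^3 - 16*s^2 - s + 3)
Step 2. add D1, (D2*D3), D4, D5 (parallel) = (16*s^4 - 32*s^3 + 3*s^2 - 17*s - 12)/(16*s^4 - 17*s^2 + 2*s + 3)
Step 3. close the feedback loop around (D1+(D2*D3)+D4+D5), D6 = (16*s^6 + 16*s^5 - 141*s^4 + 88*s^3 - 72*s^2 + 15*s + 36)/(16*s^6 + 48*s^5 - 33*s^4 - 113*s^3 + 66*s^2 - 31*s - 33)
The result of step 3 is T(s) in lowest terms. Its denominator has leading coefficient 16; dividing the denominator through by 16 makes it monic.

Answer: s^6 + 3*s^5 - 33*s^4/16 - 113*s^3/16 + 33*s^2/8 - 31*s/16 - 33/16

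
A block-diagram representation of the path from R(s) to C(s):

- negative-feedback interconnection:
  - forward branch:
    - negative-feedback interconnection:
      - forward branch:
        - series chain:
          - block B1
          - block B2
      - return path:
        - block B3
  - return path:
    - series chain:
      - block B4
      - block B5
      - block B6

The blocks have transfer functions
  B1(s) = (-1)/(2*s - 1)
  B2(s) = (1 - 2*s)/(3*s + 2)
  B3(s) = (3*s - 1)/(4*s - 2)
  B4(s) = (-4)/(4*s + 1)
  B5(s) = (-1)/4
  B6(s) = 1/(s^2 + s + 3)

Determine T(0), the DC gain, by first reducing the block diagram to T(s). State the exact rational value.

The answer is 6/17.

Reasoning:
Step 1. cascade B1, B2 -> 1/(3*s + 2)
Step 2. close the feedback loop around (B1*B2), B3 -> (4*s - 2)/(12*s^2 + 5*s - 5)
Step 3. reduce the series chain B4, B5, B6 -> 1/(4*s^3 + 5*s^2 + 13*s + 3)
Step 4. apply the feedback formula to [(B1*B2)/(1+(B1*B2)*B3)], (B4*B5*B6) -> (16*s^4 + 12*s^3 + 42*s^2 - 14*s - 6)/(48*s^5 + 80*s^4 + 161*s^3 + 76*s^2 - 46*s - 17)
Step 4 gives the overall T(s). Then T(0) = -6/(-17) = 6/17.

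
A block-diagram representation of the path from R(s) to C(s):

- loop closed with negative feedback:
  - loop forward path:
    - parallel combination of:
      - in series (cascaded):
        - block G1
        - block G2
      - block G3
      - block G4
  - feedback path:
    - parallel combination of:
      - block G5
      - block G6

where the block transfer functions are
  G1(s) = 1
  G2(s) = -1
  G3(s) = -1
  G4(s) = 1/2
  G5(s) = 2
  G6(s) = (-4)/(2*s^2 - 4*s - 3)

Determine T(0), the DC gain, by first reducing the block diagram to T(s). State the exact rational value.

(1) reduce the series chain G1, G2 -> -1
(2) reduce the parallel group (G1*G2), G3, G4 -> (-3)/2
(3) parallel reduction of G5, G6 -> (4*s^2 - 8*s - 10)/(2*s^2 - 4*s - 3)
(4) collapse the loop (((G1*G2)+G3+G4) forward, (G5+G6) return) -> (6*s^2 - 12*s - 9)/(8*s^2 - 16*s - 24)
The step-4 result is T(s). Setting s = 0: T(0) = -9/(-24) = 3/8.

Final answer: 3/8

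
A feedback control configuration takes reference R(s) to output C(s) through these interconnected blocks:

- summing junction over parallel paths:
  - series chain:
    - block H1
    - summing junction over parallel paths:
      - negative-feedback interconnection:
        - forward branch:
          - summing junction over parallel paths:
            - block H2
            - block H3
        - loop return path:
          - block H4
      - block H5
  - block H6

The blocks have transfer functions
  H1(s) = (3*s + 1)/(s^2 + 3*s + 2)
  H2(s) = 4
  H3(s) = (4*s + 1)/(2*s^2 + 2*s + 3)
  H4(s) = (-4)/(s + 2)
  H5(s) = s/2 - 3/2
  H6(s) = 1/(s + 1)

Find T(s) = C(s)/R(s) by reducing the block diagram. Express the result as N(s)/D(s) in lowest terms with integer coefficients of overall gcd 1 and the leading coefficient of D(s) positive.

Answer: (6*s^5 - 42*s^4 + 219*s^3 + 360*s^2 + 465*s + 6)/(4*s^5 - 40*s^4 - 230*s^3 - 442*s^2 - 440*s - 184)

Working:
[1] sum the parallel branches H2, H3: (8*s^2 + 12*s + 13)/(2*s^2 + 2*s + 3)
[2] close the feedback loop around (H2+H3), H4: (8*s^3 + 28*s^2 + 37*s + 26)/(2*s^3 - 26*s^2 - 41*s - 46)
[3] parallel reduction of [(H2+H3)/(1+(H2+H3)*H4)], H5: (2*s^4 - 16*s^3 + 93*s^2 + 151*s + 190)/(4*s^3 - 52*s^2 - 82*s - 92)
[4] reduce the series chain H1, ([(H2+H3)/(1+(H2+H3)*H4)]+H5): (6*s^5 - 46*s^4 + 263*s^3 + 546*s^2 + 721*s + 190)/(4*s^5 - 40*s^4 - 230*s^3 - 442*s^2 - 440*s - 184)
[5] reduce the parallel group (H1*([(H2+H3)/(1+(H2+H3)*H4)]+H5)), H6: this yields T(s), and no further normalization is needed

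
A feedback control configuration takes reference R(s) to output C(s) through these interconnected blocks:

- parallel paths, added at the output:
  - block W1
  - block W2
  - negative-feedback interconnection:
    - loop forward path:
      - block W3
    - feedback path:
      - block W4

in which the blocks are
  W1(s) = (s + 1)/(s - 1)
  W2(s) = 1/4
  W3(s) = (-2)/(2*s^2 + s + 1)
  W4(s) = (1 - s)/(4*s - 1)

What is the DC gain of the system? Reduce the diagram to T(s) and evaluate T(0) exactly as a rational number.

First reduce the diagram to T(s).

Step 1 - collapse the loop (W3 forward, W4 return) gives (2 - 8*s)/(8*s^3 + 2*s^2 + 5*s - 3)
Step 2 - combine W1, W2, [W3/(1+W3*W4)] in parallel gives (40*s^4 + 34*s^3 - s^2 + 40*s - 17)/(32*s^4 - 24*s^3 + 12*s^2 - 32*s + 12)
Evaluating the step-2 result (the overall T(s)) at s = 0 gives T(0) = -17/12.

Answer: -17/12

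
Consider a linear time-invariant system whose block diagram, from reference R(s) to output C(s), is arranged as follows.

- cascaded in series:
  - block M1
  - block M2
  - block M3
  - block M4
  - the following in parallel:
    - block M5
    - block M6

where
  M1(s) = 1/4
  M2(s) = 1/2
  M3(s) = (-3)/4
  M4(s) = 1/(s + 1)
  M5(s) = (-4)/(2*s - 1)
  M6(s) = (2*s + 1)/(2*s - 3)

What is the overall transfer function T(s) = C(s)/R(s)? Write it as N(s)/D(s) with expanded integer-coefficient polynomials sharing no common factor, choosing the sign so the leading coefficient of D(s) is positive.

Reducing step by step:

Step 1 - combine M5, M6 in parallel: (4*s^2 - 8*s + 11)/(4*s^2 - 8*s + 3)
Step 2 - combine M1, M2, M3, M4, (M5+M6) in series, which is the overall transfer function T(s) = C(s)/R(s) in lowest terms

Answer: (-12*s^2 + 24*s - 33)/(128*s^3 - 128*s^2 - 160*s + 96)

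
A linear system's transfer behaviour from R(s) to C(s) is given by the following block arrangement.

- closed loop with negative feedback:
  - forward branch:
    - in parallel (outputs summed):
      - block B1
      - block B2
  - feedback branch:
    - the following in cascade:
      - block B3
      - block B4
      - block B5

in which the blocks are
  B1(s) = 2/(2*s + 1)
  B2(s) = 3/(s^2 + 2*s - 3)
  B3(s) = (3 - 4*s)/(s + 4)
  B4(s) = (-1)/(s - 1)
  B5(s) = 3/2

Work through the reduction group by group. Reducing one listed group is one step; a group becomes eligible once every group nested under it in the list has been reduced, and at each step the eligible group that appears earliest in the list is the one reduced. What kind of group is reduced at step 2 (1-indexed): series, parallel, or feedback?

Reducing step by step:

1. parallel reduction of B1, B2
2. multiply B3, B4, B5 (series)
3. close the feedback loop around (B1+B2), (B3*B4*B5)
The group at step 2 is a series group.

Answer: series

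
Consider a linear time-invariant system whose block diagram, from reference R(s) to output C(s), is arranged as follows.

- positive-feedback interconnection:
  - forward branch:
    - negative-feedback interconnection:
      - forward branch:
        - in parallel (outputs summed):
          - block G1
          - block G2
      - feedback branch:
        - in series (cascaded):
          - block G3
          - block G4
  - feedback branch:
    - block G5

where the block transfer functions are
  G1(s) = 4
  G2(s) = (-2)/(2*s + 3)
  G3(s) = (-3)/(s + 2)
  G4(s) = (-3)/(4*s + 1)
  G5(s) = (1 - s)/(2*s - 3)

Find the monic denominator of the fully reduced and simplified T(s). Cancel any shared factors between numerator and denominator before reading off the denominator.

Reducing step by step:

1. combine G1, G2 in parallel, giving (8*s + 10)/(2*s + 3)
2. series reduction of G3, G4, giving 9/(4*s^2 + 9*s + 2)
3. collapse the loop ((G1+G2) forward, (G3*G4) return), giving (32*s^3 + 112*s^2 + 106*s + 20)/(8*s^3 + 30*s^2 + 103*s + 96)
4. reduce the feedback loop with forward [(G1+G2)/(1+(G1+G2)*(G3*G4))] and return G5, giving (64*s^4 + 128*s^3 - 124*s^2 - 278*s - 60)/(48*s^4 + 116*s^3 + 110*s^2 - 203*s - 308)
The result of step 4 is T(s) in lowest terms. Its denominator has leading coefficient 48; dividing the denominator through by 48 makes it monic.

Answer: s^4 + 29*s^3/12 + 55*s^2/24 - 203*s/48 - 77/12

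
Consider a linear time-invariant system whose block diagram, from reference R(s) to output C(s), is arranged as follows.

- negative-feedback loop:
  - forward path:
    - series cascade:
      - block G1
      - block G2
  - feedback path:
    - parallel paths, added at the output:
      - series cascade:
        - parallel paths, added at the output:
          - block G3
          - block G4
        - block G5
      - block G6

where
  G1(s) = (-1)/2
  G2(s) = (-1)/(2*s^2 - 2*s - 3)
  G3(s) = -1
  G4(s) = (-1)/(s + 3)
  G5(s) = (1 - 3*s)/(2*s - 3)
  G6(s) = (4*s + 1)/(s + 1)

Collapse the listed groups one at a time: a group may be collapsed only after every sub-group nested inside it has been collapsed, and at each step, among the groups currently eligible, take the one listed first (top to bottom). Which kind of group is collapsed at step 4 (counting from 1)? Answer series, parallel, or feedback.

Answer: parallel

Working:
Step 1 - series reduction of G1, G2
Step 2 - parallel reduction of G3, G4
Step 3 - series reduction of (G3+G4), G5
Step 4 - sum the parallel branches ((G3+G4)*G5), G6
Step 5 - reduce the feedback loop with forward (G1*G2) and return (((G3+G4)*G5)+G6)
The group at step 4 is a parallel group.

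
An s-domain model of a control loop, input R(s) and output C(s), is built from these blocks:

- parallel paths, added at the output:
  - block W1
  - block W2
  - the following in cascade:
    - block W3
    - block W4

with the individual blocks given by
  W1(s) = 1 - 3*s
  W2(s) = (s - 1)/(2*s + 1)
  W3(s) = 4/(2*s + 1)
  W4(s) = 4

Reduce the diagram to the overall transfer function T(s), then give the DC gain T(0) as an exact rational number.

Reducing step by step:

Step 1. multiply W3, W4 (series); result 16/(2*s + 1)
Step 2. combine W1, W2, (W3*W4) in parallel; result (16 - 6*s^2)/(2*s + 1)
DC gain: substitute s = 0 into T(s) from step 2: T(0) = 16/1 = 16.

Answer: 16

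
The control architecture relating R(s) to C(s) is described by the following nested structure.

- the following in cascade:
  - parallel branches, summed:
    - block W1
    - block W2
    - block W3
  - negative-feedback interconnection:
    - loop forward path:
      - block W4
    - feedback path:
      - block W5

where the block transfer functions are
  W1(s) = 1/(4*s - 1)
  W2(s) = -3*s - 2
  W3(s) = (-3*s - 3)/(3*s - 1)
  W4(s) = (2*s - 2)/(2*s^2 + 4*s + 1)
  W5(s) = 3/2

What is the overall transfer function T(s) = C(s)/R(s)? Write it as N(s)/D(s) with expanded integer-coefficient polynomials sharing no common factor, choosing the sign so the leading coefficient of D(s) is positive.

Step 1. combine W1, W2, W3 in parallel; result (-36*s^3 - 15*s^2 + 5*s)/(12*s^2 - 7*s + 1)
Step 2. reduce the feedback loop with forward W4 and return W5; result (2*s - 2)/(2*s^2 + 7*s - 2)
Step 3. series reduction of (W1+W2+W3), [W4/(1+W4*W5)], giving the overall T(s)

Therefore the answer is (-72*s^4 + 42*s^3 + 40*s^2 - 10*s)/(24*s^4 + 70*s^3 - 71*s^2 + 21*s - 2).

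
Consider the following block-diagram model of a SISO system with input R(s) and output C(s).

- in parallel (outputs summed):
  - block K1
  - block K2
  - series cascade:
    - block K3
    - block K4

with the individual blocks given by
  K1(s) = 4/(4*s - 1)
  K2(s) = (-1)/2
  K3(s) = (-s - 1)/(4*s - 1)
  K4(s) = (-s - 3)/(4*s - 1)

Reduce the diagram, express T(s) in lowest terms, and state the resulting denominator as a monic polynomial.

Reducing step by step:

[1] combine K3, K4 in series gives (s^2 + 4*s + 3)/(16*s^2 - 8*s + 1)
[2] parallel reduction of K1, K2, (K3*K4) gives (-14*s^2 + 48*s - 3)/(32*s^2 - 16*s + 2)
The result of step 2 is T(s) in lowest terms. Its denominator has leading coefficient 32; dividing the denominator through by 32 makes it monic.

Answer: s^2 - s/2 + 1/16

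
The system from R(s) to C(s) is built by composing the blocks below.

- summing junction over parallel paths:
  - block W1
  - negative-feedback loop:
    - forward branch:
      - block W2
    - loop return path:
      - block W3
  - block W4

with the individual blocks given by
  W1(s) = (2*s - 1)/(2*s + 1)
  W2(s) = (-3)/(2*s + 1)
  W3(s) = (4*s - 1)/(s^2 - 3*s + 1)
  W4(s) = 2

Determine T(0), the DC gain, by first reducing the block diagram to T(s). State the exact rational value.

Step 1: apply the feedback formula to W2, W3, giving (-3*s^2 + 9*s - 3)/(2*s^3 - 5*s^2 - 13*s + 4)
Step 2: reduce the parallel group W1, [W2/(1+W2*W3)], W4, giving (12*s^4 - 34*s^3 - 68*s^2 + 14*s + 1)/(4*s^4 - 8*s^3 - 31*s^2 - 5*s + 4)
Step 2 gives the overall T(s). Then T(0) = 1/4.

Hence the answer: 1/4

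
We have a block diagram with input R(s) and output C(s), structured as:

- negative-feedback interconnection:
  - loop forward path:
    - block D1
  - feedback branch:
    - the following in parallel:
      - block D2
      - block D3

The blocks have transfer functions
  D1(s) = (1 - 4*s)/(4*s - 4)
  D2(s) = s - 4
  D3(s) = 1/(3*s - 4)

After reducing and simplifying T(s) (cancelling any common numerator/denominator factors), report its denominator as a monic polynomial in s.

First reduce the diagram to T(s).

(1) reduce the parallel group D2, D3 gives (3*s^2 - 16*s + 17)/(3*s - 4)
(2) apply the feedback formula to D1, (D2+D3) gives (12*s^2 - 19*s + 4)/(12*s^3 - 79*s^2 + 112*s - 33)
Step 2 gives the fully reduced T(s), with no common factor left to cancel. The denominator's leading coefficient is 12, so divide each of its coefficients by 12 to get the monic form.

Answer: s^3 - 79*s^2/12 + 28*s/3 - 11/4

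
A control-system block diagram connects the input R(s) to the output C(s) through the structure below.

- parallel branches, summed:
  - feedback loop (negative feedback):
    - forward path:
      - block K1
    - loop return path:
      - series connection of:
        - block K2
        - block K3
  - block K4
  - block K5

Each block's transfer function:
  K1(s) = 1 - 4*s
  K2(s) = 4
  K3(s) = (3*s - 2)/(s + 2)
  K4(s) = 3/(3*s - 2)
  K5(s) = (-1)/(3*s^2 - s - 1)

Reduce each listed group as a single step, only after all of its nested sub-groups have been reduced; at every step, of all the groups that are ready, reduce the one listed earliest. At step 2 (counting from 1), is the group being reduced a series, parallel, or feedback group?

(1) reduce the series chain K2, K3
(2) reduce the feedback loop with forward K1 and return (K2*K3)
(3) combine [K1/(1+K1*(K2*K3))], K4, K5 in parallel
The group at step 2 is a feedback group.

Final answer: feedback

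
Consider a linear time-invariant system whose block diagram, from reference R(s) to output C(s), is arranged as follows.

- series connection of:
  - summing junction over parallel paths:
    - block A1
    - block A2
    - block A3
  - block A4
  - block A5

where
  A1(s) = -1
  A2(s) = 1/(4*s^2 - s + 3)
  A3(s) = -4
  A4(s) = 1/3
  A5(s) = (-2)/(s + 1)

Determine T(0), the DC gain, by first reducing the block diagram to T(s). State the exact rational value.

Step 1: parallel reduction of A1, A2, A3 -> (-20*s^2 + 5*s - 14)/(4*s^2 - s + 3)
Step 2: reduce the series chain (A1+A2+A3), A4, A5 -> (40*s^2 - 10*s + 28)/(12*s^3 + 9*s^2 + 6*s + 9)
DC gain: substitute s = 0 into T(s) from step 2: T(0) = 28/9.

Hence the answer: 28/9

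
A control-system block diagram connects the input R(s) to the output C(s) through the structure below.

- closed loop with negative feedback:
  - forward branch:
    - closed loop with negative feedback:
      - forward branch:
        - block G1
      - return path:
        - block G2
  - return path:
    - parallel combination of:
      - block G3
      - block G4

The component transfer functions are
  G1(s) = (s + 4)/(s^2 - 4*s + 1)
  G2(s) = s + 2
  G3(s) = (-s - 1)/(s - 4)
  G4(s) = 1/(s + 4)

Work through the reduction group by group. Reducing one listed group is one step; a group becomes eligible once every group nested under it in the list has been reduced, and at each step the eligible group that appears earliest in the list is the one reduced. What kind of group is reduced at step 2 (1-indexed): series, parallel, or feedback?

(1) feedback reduction of G1, G2
(2) parallel reduction of G3, G4
(3) reduce the feedback loop with forward [G1/(1+G1*G2)] and return (G3+G4)
The group at step 2 is a parallel group.

Hence the answer: parallel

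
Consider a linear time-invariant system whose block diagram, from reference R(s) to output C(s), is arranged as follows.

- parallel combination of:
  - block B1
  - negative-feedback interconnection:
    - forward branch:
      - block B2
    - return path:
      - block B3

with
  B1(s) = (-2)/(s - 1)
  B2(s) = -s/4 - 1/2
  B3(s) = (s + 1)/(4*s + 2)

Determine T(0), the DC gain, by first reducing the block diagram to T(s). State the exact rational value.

Step 1. collapse the loop (B2 forward, B3 return) = (4*s^2 + 10*s + 4)/(s^2 - 13*s - 6)
Step 2. sum the parallel branches B1, [B2/(1+B2*B3)] = (4*s^3 + 4*s^2 + 20*s + 8)/(s^3 - 14*s^2 + 7*s + 6)
Step 2 gives the overall T(s). Then T(0) = 8/6 = 4/3.

Answer: 4/3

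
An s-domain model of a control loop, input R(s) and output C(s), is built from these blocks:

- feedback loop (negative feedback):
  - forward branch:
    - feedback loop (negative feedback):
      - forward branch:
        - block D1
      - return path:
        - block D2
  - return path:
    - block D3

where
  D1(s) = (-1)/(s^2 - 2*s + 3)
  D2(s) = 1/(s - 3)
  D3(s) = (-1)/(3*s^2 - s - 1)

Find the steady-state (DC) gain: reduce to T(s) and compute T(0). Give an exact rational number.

First reduce the diagram to T(s).

Step 1 - collapse the loop (D1 forward, D2 return) = (3 - s)/(s^3 - 5*s^2 + 9*s - 10)
Step 2 - reduce the feedback loop with forward [D1/(1+D1*D2)] and return D3 = (-3*s^3 + 10*s^2 - 2*s - 3)/(3*s^5 - 16*s^4 + 31*s^3 - 34*s^2 + 2*s + 7)
DC gain: substitute s = 0 into T(s) from step 2: T(0) = -3/7.

Answer: -3/7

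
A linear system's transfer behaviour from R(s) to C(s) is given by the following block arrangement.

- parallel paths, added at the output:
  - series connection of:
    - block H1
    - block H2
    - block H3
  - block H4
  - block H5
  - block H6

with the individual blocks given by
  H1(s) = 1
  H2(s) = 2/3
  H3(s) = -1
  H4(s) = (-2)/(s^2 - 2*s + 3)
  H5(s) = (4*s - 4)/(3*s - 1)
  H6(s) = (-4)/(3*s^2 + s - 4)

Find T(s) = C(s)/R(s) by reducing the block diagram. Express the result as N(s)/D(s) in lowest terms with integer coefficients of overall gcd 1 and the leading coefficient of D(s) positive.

Answer: (18*s^5 - 60*s^4 - 22*s^3 + 120*s^2 - 236*s + 132)/(27*s^5 - 54*s^4 + 42*s^3 + 90*s^2 - 141*s + 36)

Working:
[1] reduce the series chain H1, H2, H3; result (-2)/3
[2] combine (H1*H2*H3), H4, H5, H6 in parallel; the result is T(s) itself (integer coefficients, no common factor, positive leading denominator coefficient)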